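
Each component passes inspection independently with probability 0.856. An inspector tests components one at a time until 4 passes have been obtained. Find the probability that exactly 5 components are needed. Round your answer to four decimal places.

0.3093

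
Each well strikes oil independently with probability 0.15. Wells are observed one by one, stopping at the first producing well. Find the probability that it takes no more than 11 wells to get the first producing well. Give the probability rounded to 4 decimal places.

0.8327

Y = number of wells to the first success; geometric, p = 0.15.
P(Y ≤ 11) = 1 − (1−p)^11 = 1 − 0.167343 = 0.832657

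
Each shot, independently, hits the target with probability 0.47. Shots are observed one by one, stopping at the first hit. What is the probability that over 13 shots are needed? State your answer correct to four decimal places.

0.0003

Y = number of shots to the first success; geometric, p = 0.47.
P(Y > 13) = P(first 13 all fail) = (1−p)^13 = 0.000260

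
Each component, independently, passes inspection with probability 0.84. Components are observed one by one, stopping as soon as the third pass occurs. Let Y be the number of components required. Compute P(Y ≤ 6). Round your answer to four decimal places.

0.9925

Finishing within 6 components ⇔ at least 3 successes in the first 6. With X ~ Binomial(6, 0.84), P(Y ≤ 6) = 1 − P(X ≤ 2).
  k=0: C(6,0)·0.84^0·0.16^6 = 0.000017
  k=1: C(6,1)·0.84^1·0.16^5 = 0.000528
  k=2: C(6,2)·0.84^2·0.16^4 = 0.006936
1 − 0.007482 = 0.992518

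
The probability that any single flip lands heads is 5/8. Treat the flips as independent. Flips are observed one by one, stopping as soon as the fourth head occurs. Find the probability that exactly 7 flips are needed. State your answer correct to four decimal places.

0.1609

Y = trial on which the fourth success occurs; negative binomial, r=4, p=0.625.
P(Y=7) = C(6,3) · p^4 · (1−p)^3
= 20 · 0.15259 · 0.052734 = 0.160933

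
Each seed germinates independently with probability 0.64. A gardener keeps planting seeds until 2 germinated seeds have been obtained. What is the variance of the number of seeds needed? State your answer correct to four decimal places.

1.7578

Y = total seeds until the second success; negative binomial with r=2, p=0.64.
Var(Y) = r(1−p)/p² = 2·0.36 / 0.64² = 1.757812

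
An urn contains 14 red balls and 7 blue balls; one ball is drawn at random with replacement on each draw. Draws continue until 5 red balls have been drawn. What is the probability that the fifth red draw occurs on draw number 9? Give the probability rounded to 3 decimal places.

0.114

Y = trial on which the fifth success occurs; negative binomial, r=5, p=0.666667.
P(Y=9) = C(8,4) · p^5 · (1−p)^4
= 70 · 0.13169 · 0.012346 = 0.11380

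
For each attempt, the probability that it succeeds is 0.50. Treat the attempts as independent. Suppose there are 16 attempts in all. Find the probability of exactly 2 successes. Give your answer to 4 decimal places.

0.0018

X ~ Binomial(n=16, p=0.50).
P(X=2) = C(16,2) · p^2 · (1−p)^14
= 120 · 0.25 · 6.1035e-05 = 0.001831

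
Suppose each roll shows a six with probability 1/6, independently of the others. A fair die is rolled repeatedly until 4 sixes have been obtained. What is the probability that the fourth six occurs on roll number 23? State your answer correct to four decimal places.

0.0372

Y = trial on which the fourth success occurs; negative binomial, r=4, p=0.166667.
P(Y=23) = C(22,3) · p^4 · (1−p)^19
= 1540 · 0.0007716 · 0.031301 = 0.037194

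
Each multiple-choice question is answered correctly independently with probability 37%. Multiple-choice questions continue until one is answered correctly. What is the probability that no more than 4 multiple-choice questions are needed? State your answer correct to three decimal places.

Y = number of multiple-choice questions to the first success; geometric, p = 0.37.
P(Y ≤ 4) = 1 − (1−p)^4 = 1 − 0.15753 = 0.84247

0.842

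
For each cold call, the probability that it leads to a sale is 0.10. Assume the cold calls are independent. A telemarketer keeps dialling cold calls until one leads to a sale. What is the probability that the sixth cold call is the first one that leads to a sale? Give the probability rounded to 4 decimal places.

Geometric (trials to first success), p = 0.10.
P(Y = 6) = (1−p)^5 · p = 0.59049 · 0.10 = 0.059049

0.0590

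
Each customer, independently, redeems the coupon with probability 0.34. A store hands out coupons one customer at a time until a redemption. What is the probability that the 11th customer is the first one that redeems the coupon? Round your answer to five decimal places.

0.00533

Geometric (trials to first success), p = 0.34.
P(Y = 11) = (1−p)^10 · p = 0.015683 · 0.34 = 0.0053323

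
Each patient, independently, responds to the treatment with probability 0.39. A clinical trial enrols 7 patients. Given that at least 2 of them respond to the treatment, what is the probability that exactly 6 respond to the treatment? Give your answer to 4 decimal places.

0.0181

X ~ Binomial(7, 0.39). Want P(X=6 | X≥2) = P(X=6) / P(X≥2).
P(X=6) = C(7,6)·0.39^6·0.61^1 = 0.015025
P(X≥2) = 1 − 0.031427 − 0.140651 = 0.827922
Ratio = 0.015025 / 0.827922 = 0.018148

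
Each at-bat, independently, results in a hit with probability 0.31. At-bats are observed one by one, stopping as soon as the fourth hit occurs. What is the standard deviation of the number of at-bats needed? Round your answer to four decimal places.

Y = total at-bats until the fourth success; negative binomial with r=4, p=0.31.
SD(Y) = √[r(1−p)/p²] = √(28.720083) = 5.359112

5.3591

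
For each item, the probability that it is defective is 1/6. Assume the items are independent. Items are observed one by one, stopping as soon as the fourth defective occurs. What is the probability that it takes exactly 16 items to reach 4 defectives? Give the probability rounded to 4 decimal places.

Y = trial on which the fourth success occurs; negative binomial, r=4, p=0.166667.
P(Y=16) = C(15,3) · p^4 · (1−p)^12
= 455 · 0.0007716 · 0.11216 = 0.039376

0.0394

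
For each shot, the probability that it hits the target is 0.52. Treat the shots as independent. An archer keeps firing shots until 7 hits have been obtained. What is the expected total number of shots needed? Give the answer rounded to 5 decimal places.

Y = total shots until the seventh success; negative binomial with r=7, p=0.52.
E[Y] = r / p = 7 / 0.52 = 13.4615385

13.46154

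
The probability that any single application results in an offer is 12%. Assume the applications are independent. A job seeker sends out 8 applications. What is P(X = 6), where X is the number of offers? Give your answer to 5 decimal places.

X ~ Binomial(n=8, p=0.12).
P(X=6) = C(8,6) · p^6 · (1−p)^2
= 28 · 2.986e-06 · 0.7744 = 0.0000647

0.00006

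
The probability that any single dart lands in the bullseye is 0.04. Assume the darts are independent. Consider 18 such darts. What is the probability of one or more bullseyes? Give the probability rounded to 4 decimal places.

P(at least one) = 1 − P(none) = 1 − (1 − 0.04)^18
= 1 − 0.479603 = 0.520397

0.5204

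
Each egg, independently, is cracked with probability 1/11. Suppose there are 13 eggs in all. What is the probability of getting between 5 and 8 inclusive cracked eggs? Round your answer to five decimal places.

0.00428

X ~ Binomial(13, 0.090909); P(5 ≤ X ≤ 8) = Σ C(13,k) p^k (1−p)^(13−k) over k:
  k=5: C(13,5)·0.090909^5·0.909091^8 = 0.0037280
  k=6: C(13,6)·0.090909^6·0.909091^7 = 0.0004971
  k=7: C(13,7)·0.090909^7·0.909091^6 = 0.0000497
  k=8: C(13,8)·0.090909^8·0.909091^5 = 0.0000037
Total = 0.0042785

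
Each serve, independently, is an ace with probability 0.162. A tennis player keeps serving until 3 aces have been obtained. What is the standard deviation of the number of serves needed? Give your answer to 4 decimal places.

9.7874

Y = total serves until the third success; negative binomial with r=3, p=0.162.
SD(Y) = √[r(1−p)/p²] = √(95.793324) = 9.787406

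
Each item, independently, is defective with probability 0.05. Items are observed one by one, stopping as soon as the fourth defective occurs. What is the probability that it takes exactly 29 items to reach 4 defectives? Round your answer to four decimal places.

Y = trial on which the fourth success occurs; negative binomial, r=4, p=0.05.
P(Y=29) = C(28,3) · p^4 · (1−p)^25
= 3276 · 6.25e-06 · 0.27739 = 0.005680

0.0057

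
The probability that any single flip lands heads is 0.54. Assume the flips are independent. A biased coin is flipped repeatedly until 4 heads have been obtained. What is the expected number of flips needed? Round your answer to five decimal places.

7.40741

Y = total flips until the fourth success; negative binomial with r=4, p=0.54.
E[Y] = r / p = 4 / 0.54 = 7.4074074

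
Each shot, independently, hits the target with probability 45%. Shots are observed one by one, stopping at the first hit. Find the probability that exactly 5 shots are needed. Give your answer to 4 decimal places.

Geometric (trials to first success), p = 0.45.
P(Y = 5) = (1−p)^4 · p = 0.091506 · 0.45 = 0.041178

0.0412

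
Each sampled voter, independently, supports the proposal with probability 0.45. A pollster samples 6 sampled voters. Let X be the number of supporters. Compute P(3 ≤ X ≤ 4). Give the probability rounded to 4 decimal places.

X ~ Binomial(6, 0.45); P(3 ≤ X ≤ 4) = Σ C(6,k) p^k (1−p)^(6−k) over k:
  k=3: C(6,3)·0.45^3·0.55^3 = 0.303218
  k=4: C(6,4)·0.45^4·0.55^2 = 0.186066
Total = 0.489284

0.4893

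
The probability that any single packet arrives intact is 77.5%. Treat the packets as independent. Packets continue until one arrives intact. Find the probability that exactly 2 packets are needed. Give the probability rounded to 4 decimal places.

0.1744

Geometric (trials to first success), p = 0.775.
P(Y = 2) = (1−p)^1 · p = 0.225 · 0.775 = 0.174375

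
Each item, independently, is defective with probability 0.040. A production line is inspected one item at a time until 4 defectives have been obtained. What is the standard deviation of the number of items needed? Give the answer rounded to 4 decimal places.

Y = total items until the fourth success; negative binomial with r=4, p=0.04.
SD(Y) = √[r(1−p)/p²] = √(2400.000000) = 48.989795

48.9898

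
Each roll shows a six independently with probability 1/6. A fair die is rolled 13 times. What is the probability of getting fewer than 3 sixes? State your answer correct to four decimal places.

X ~ Binomial(13, 0.166667); P(X ≤ 2) = Σ C(13,k) p^k (1−p)^(13−k) over k:
  k=0: C(13,0)·0.166667^0·0.833333^13 = 0.093464
  k=1: C(13,1)·0.166667^1·0.833333^12 = 0.243006
  k=2: C(13,2)·0.166667^2·0.833333^11 = 0.291607
Total = 0.628077

0.6281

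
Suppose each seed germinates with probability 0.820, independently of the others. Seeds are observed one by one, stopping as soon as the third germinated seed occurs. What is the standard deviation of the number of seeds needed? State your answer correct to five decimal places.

Y = total seeds until the third success; negative binomial with r=3, p=0.82.
SD(Y) = √[r(1−p)/p²] = √(0.8030934) = 0.8961548

0.89615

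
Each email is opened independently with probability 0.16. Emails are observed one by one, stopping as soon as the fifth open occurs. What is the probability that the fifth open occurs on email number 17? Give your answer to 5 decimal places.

0.02355

Y = trial on which the fifth success occurs; negative binomial, r=5, p=0.16.
P(Y=17) = C(16,4) · p^5 · (1−p)^12
= 1820 · 0.00010486 · 0.12341 = 0.0235517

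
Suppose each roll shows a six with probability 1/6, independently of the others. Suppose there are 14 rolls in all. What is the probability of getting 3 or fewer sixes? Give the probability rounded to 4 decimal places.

X ~ Binomial(14, 0.166667); P(X ≤ 3) = Σ C(14,k) p^k (1−p)^(14−k) over k:
  k=0: C(14,0)·0.166667^0·0.833333^14 = 0.077887
  k=1: C(14,1)·0.166667^1·0.833333^13 = 0.218082
  k=2: C(14,2)·0.166667^2·0.833333^12 = 0.283507
  k=3: C(14,3)·0.166667^3·0.833333^11 = 0.226806
Total = 0.806282

0.8063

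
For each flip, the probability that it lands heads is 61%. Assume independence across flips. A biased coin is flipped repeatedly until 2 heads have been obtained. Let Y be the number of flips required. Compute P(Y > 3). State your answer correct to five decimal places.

0.33766

Needing more than 3 flips ⇔ fewer than 2 successes in the first 3. With X ~ Binomial(3, 0.61), P(Y > 3) = P(X ≤ 1).
  k=0: C(3,0)·0.61^0·0.39^3 = 0.0593190
  k=1: C(3,1)·0.61^1·0.39^2 = 0.2783430
P(X ≤ 1) = 0.3376620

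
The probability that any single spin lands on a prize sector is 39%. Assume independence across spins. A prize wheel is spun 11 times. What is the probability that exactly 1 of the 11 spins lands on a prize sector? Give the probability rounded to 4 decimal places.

0.0306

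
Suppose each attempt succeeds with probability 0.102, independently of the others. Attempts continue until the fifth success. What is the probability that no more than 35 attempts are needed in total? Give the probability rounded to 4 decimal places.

0.2831

Finishing within 35 attempts ⇔ at least 5 successes in the first 35. With X ~ Binomial(35, 0.102), P(Y ≤ 35) = 1 − P(X ≤ 4).
  k=0: C(35,0)·0.102^0·0.898^35 = 0.023156
  k=1: C(35,1)·0.102^1·0.898^34 = 0.092058
  k=2: C(35,2)·0.102^2·0.898^33 = 0.177761
  k=3: C(35,3)·0.102^3·0.898^32 = 0.222102
  k=4: C(35,4)·0.102^4·0.898^31 = 0.201821
1 − 0.716899 = 0.283101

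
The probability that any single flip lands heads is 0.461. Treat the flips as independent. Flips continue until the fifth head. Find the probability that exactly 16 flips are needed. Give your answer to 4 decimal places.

Y = trial on which the fifth success occurs; negative binomial, r=5, p=0.461.
P(Y=16) = C(15,4) · p^5 · (1−p)^11
= 1365 · 0.020821 · 0.0011155 = 0.031704

0.0317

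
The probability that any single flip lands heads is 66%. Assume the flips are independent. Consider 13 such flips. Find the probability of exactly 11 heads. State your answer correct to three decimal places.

0.093

X ~ Binomial(n=13, p=0.66).
P(X=11) = C(13,11) · p^11 · (1−p)^2
= 78 · 0.010351 · 0.1156 = 0.09333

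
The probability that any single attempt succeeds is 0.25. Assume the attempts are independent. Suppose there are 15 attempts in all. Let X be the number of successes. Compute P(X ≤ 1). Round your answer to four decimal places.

X ~ Binomial(15, 0.25); P(X ≤ 1) = Σ C(15,k) p^k (1−p)^(15−k) over k:
  k=0: C(15,0)·0.25^0·0.75^15 = 0.013363
  k=1: C(15,1)·0.25^1·0.75^14 = 0.066817
Total = 0.080181

0.0802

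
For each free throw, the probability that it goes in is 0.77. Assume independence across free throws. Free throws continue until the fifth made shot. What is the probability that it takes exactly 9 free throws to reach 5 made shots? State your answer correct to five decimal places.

Y = trial on which the fifth success occurs; negative binomial, r=5, p=0.77.
P(Y=9) = C(8,4) · p^5 · (1−p)^4
= 70 · 0.27068 · 0.0027984 = 0.0530228

0.05302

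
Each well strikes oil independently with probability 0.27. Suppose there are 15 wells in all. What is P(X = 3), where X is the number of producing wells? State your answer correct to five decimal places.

X ~ Binomial(n=15, p=0.27).
P(X=3) = C(15,3) · p^3 · (1−p)^12
= 455 · 0.019683 · 0.022902 = 0.2051054

0.20511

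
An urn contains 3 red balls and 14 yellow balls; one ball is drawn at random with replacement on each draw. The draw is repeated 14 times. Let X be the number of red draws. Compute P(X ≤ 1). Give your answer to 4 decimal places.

0.2640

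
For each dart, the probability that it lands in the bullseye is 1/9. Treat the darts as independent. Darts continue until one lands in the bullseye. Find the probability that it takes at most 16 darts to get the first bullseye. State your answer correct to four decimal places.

Y = number of darts to the first success; geometric, p = 0.111111.
P(Y ≤ 16) = 1 − (1−p)^16 = 1 − 0.151901 = 0.848099

0.8481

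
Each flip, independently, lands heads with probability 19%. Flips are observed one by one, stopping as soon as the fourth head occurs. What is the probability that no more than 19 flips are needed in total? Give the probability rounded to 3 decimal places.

0.501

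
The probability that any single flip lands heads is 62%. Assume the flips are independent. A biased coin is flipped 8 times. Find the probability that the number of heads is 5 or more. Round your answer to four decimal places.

0.6401

X ~ Binomial(8, 0.62); P(X ≥ 5) = Σ C(8,k) p^k (1−p)^(8−k) over k:
  k=5: C(8,5)·0.62^5·0.38^3 = 0.281512
  k=6: C(8,6)·0.62^6·0.38^2 = 0.229655
  k=7: C(8,7)·0.62^7·0.38^1 = 0.107057
  k=8: C(8,8)·0.62^8·0.38^0 = 0.021834
Total = 0.640058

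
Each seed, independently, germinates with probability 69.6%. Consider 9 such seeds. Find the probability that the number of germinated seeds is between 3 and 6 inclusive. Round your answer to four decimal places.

X ~ Binomial(9, 0.696); P(3 ≤ X ≤ 6) = Σ C(9,k) p^k (1−p)^(9−k) over k:
  k=3: C(9,3)·0.696^3·0.304^6 = 0.022354
  k=4: C(9,4)·0.696^4·0.304^5 = 0.076767
  k=5: C(9,5)·0.696^5·0.304^4 = 0.175756
  k=6: C(9,6)·0.696^6·0.304^3 = 0.268260
Total = 0.543137

0.5431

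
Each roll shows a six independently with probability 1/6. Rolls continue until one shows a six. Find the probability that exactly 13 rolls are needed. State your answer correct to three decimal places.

0.019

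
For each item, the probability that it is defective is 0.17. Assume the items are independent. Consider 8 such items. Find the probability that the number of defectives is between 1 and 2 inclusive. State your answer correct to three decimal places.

0.634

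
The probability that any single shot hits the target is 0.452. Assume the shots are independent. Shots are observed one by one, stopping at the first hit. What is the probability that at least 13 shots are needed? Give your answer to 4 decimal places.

0.0007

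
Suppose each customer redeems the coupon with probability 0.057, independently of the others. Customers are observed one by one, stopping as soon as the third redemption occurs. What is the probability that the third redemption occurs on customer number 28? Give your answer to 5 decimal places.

Y = trial on which the third success occurs; negative binomial, r=3, p=0.057.
P(Y=28) = C(27,2) · p^3 · (1−p)^25
= 351 · 0.00018519 · 0.23056 = 0.0149873

0.01499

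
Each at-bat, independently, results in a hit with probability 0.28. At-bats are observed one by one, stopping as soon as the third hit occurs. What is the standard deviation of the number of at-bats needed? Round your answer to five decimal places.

5.24891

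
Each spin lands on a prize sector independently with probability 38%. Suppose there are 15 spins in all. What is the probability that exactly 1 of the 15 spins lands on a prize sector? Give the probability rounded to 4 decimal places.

0.0071

X ~ Binomial(n=15, p=0.38).
P(X=1) = C(15,1) · p^1 · (1−p)^14
= 15 · 0.38 · 0.0012402 = 0.007069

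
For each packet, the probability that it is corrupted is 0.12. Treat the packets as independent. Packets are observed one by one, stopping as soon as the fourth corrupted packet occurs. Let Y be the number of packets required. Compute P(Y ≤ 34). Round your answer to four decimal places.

Finishing within 34 packets ⇔ at least 4 successes in the first 34. With X ~ Binomial(34, 0.12), P(Y ≤ 34) = 1 − P(X ≤ 3).
  k=0: C(34,0)·0.12^0·0.88^34 = 0.012954
  k=1: C(34,1)·0.12^1·0.88^33 = 0.060060
  k=2: C(34,2)·0.12^2·0.88^32 = 0.135136
  k=3: C(34,3)·0.12^3·0.88^31 = 0.196561
1 − 0.404712 = 0.595288

0.5953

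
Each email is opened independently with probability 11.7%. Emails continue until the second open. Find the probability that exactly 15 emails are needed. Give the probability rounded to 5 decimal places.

0.03802

Y = trial on which the second success occurs; negative binomial, r=2, p=0.117.
P(Y=15) = C(14,1) · p^2 · (1−p)^13
= 14 · 0.013689 · 0.19838 = 0.0380180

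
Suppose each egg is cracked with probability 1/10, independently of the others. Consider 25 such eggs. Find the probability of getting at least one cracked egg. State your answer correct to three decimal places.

0.928

P(at least one) = 1 − P(none) = 1 − (1 − 0.10)^25
= 1 − 0.07179 = 0.92821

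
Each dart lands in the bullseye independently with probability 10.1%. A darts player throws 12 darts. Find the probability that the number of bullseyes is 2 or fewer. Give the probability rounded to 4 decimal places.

X ~ Binomial(12, 0.101); P(X ≤ 2) = Σ C(12,k) p^k (1−p)^(12−k) over k:
  k=0: C(12,0)·0.101^0·0.899^12 = 0.278687
  k=1: C(12,1)·0.101^1·0.899^11 = 0.375716
  k=2: C(12,2)·0.101^2·0.899^10 = 0.232158
Total = 0.886560

0.8866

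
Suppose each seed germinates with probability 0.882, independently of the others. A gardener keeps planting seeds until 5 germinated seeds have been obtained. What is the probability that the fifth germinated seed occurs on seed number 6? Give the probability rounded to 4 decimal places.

0.3149

Y = trial on which the fifth success occurs; negative binomial, r=5, p=0.882.
P(Y=6) = C(5,4) · p^5 · (1−p)^1
= 5 · 0.53376 · 0.118 = 0.314916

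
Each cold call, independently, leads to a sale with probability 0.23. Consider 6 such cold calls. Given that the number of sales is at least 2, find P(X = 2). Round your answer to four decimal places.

0.6673

X ~ Binomial(6, 0.23). Want P(X=2 | X≥2) = P(X=2) / P(X≥2).
P(X=2) = C(6,2)·0.23^2·0.77^4 = 0.278939
P(X≥2) = 1 − 0.208422 − 0.373536 = 0.418041
Ratio = 0.278939 / 0.418041 = 0.667253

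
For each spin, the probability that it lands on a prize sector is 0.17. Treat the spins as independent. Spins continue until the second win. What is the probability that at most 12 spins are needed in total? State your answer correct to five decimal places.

0.63039

Finishing within 12 spins ⇔ at least 2 successes in the first 12. With X ~ Binomial(12, 0.17), P(Y ≤ 12) = 1 − P(X ≤ 1).
  k=0: C(12,0)·0.17^0·0.83^12 = 0.1068900
  k=1: C(12,1)·0.17^1·0.83^11 = 0.2627176
1 − 0.3696076 = 0.6303924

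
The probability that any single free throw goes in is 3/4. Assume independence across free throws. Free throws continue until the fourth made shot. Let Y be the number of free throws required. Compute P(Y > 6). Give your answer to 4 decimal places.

0.1694

Needing more than 6 free throws ⇔ fewer than 4 successes in the first 6. With X ~ Binomial(6, 0.75), P(Y > 6) = P(X ≤ 3).
  k=0: C(6,0)·0.75^0·0.25^6 = 0.000244
  k=1: C(6,1)·0.75^1·0.25^5 = 0.004395
  k=2: C(6,2)·0.75^2·0.25^4 = 0.032959
  k=3: C(6,3)·0.75^3·0.25^3 = 0.131836
P(X ≤ 3) = 0.169434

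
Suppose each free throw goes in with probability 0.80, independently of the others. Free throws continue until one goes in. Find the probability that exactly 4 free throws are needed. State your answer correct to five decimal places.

0.00640

Geometric (trials to first success), p = 0.80.
P(Y = 4) = (1−p)^3 · p = 0.008 · 0.80 = 0.0064000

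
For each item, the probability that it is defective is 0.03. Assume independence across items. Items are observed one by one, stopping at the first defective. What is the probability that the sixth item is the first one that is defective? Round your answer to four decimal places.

Geometric (trials to first success), p = 0.03.
P(Y = 6) = (1−p)^5 · p = 0.85873 · 0.03 = 0.025762

0.0258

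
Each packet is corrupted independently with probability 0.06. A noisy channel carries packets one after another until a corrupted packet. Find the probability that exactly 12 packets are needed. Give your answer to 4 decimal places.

Geometric (trials to first success), p = 0.06.
P(Y = 12) = (1−p)^11 · p = 0.5063 · 0.06 = 0.030378

0.0304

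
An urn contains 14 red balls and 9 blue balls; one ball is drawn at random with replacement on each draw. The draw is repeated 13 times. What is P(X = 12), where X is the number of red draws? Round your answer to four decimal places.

X ~ Binomial(n=13, p=0.608696).
P(X=12) = C(13,12) · p^12 · (1−p)^1
= 13 · 0.002587 · 0.3913 = 0.013160

0.0132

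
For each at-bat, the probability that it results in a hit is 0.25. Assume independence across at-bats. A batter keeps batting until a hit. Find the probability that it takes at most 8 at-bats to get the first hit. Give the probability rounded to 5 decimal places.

0.89989

Y = number of at-bats to the first success; geometric, p = 0.25.
P(Y ≤ 8) = 1 − (1−p)^8 = 1 − 0.1001129 = 0.8998871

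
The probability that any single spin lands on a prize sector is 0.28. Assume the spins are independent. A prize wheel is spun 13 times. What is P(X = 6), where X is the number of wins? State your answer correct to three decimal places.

X ~ Binomial(n=13, p=0.28).
P(X=6) = C(13,6) · p^6 · (1−p)^7
= 1716 · 0.00048189 · 0.10031 = 0.08295

0.083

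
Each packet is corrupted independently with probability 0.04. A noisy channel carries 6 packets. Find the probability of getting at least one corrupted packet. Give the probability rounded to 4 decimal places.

P(at least one) = 1 − P(none) = 1 − (1 − 0.04)^6
= 1 − 0.782758 = 0.217242

0.2172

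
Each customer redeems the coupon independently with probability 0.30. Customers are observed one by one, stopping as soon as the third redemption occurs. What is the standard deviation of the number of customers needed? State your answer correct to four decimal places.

4.8305

Y = total customers until the third success; negative binomial with r=3, p=0.30.
SD(Y) = √[r(1−p)/p²] = √(23.333333) = 4.830459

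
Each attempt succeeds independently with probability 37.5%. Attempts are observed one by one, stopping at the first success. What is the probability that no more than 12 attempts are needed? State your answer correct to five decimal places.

Y = number of attempts to the first success; geometric, p = 0.375.
P(Y ≤ 12) = 1 − (1−p)^12 = 1 − 0.0035527 = 0.9964473

0.99645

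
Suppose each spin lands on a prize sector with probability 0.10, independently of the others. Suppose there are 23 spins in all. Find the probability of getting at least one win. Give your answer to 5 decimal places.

0.91137

P(at least one) = 1 − P(none) = 1 − (1 − 0.10)^23
= 1 − 0.0886294 = 0.9113706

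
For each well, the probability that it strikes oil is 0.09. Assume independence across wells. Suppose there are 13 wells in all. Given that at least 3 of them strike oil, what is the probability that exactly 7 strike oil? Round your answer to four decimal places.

X ~ Binomial(13, 0.09). Want P(X=7 | X≥3) = P(X=7) / P(X≥3).
P(X=7) = C(13,7)·0.09^7·0.91^6 = 0.000047
P(X≥3) = 1 − 0.293453 − 0.377296 − 0.223890 = 0.105361
Ratio = 0.000047 / 0.105361 = 0.000442

0.0004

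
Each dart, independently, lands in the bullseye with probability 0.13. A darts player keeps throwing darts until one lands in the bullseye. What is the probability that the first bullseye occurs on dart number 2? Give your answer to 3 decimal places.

Geometric (trials to first success), p = 0.13.
P(Y = 2) = (1−p)^1 · p = 0.87 · 0.13 = 0.11310

0.113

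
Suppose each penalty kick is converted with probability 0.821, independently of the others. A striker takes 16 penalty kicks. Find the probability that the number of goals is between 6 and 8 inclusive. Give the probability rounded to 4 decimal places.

X ~ Binomial(16, 0.821); P(6 ≤ X ≤ 8) = Σ C(16,k) p^k (1−p)^(16−k) over k:
  k=6: C(16,6)·0.821^6·0.179^10 = 0.000083
  k=7: C(16,7)·0.821^7·0.179^9 = 0.000543
  k=8: C(16,8)·0.821^8·0.179^8 = 0.002800
Total = 0.003425

0.0034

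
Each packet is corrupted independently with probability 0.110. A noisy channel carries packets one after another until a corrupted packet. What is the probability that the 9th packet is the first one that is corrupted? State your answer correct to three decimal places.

Geometric (trials to first success), p = 0.11.
P(Y = 9) = (1−p)^8 · p = 0.39366 · 0.11 = 0.04330

0.043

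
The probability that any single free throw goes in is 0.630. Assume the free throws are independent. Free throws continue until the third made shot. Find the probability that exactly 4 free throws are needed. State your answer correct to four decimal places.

Y = trial on which the third success occurs; negative binomial, r=3, p=0.63.
P(Y=4) = C(3,2) · p^3 · (1−p)^1
= 3 · 0.25005 · 0.37 = 0.277552

0.2776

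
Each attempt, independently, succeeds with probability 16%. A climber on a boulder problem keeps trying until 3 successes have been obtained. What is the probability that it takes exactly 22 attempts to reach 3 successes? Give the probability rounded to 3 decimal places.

0.031

Y = trial on which the third success occurs; negative binomial, r=3, p=0.16.
P(Y=22) = C(21,2) · p^3 · (1−p)^19
= 210 · 0.004096 · 0.036417 = 0.03132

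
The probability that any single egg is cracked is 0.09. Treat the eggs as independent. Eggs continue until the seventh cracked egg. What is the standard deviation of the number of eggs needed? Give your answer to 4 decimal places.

Y = total eggs until the seventh success; negative binomial with r=7, p=0.09.
SD(Y) = √[r(1−p)/p²] = √(786.419753) = 28.043177

28.0432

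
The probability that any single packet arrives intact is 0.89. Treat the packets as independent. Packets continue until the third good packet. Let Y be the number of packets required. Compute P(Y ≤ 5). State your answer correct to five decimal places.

0.98879

Finishing within 5 packets ⇔ at least 3 successes in the first 5. With X ~ Binomial(5, 0.89), P(Y ≤ 5) = 1 − P(X ≤ 2).
  k=0: C(5,0)·0.89^0·0.11^5 = 0.0000161
  k=1: C(5,1)·0.89^1·0.11^4 = 0.0006515
  k=2: C(5,2)·0.89^2·0.11^3 = 0.0105429
1 − 0.0112105 = 0.9887895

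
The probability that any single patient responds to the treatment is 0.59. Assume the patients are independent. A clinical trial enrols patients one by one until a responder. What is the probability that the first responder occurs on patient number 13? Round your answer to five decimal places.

Geometric (trials to first success), p = 0.59.
P(Y = 13) = (1−p)^12 · p = 2.2563e-05 · 0.59 = 0.0000133

0.00001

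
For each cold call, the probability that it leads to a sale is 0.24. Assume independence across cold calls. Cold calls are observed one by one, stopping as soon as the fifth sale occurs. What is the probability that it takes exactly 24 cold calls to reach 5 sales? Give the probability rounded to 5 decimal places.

Y = trial on which the fifth success occurs; negative binomial, r=5, p=0.24.
P(Y=24) = C(23,4) · p^5 · (1−p)^19
= 8855 · 0.00079626 · 0.0054382 = 0.0383445

0.03834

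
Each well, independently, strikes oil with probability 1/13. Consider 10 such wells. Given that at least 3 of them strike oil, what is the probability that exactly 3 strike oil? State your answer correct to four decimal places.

X ~ Binomial(10, 0.076923). Want P(X=3 | X≥3) = P(X=3) / P(X≥3).
P(X=3) = C(10,3)·0.076923^3·0.923077^7 = 0.031190
P(X≥3) = 1 − 0.449137 − 0.374281 − 0.140355 = 0.036227
Ratio = 0.031190 / 0.036227 = 0.860971

0.8610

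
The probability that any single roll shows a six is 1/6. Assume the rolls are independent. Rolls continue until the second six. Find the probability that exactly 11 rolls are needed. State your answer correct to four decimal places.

Y = trial on which the second success occurs; negative binomial, r=2, p=0.166667.
P(Y=11) = C(10,1) · p^2 · (1−p)^9
= 10 · 0.027778 · 0.19381 = 0.053835

0.0538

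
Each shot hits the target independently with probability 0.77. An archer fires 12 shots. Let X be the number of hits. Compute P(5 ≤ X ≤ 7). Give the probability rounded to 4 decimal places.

X ~ Binomial(12, 0.77); P(5 ≤ X ≤ 7) = Σ C(12,k) p^k (1−p)^(12−k) over k:
  k=5: C(12,5)·0.77^5·0.23^7 = 0.007299
  k=6: C(12,6)·0.77^6·0.23^6 = 0.028509
  k=7: C(12,7)·0.77^7·0.23^5 = 0.081809
Total = 0.117617

0.1176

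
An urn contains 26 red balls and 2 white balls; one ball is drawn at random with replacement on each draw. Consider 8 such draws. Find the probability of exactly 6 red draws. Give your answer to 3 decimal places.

X ~ Binomial(n=8, p=0.928571).
P(X=6) = C(8,6) · p^6 · (1−p)^2
= 28 · 0.64105 · 0.005102 = 0.09158

0.092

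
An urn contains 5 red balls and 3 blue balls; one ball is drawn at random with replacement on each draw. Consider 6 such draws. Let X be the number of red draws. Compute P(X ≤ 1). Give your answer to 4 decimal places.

X ~ Binomial(6, 0.625); P(X ≤ 1) = Σ C(6,k) p^k (1−p)^(6−k) over k:
  k=0: C(6,0)·0.625^0·0.375^6 = 0.002781
  k=1: C(6,1)·0.625^1·0.375^5 = 0.027809
Total = 0.030590

0.0306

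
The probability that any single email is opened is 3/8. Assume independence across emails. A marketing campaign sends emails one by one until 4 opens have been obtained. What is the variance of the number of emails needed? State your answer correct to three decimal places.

17.778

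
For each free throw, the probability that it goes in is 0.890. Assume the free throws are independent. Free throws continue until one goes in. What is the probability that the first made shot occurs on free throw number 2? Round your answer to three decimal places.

Geometric (trials to first success), p = 0.89.
P(Y = 2) = (1−p)^1 · p = 0.11 · 0.89 = 0.09790

0.098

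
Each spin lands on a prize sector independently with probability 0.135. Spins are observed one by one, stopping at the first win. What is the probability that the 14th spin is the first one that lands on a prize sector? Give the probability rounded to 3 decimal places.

Geometric (trials to first success), p = 0.135.
P(Y = 14) = (1−p)^13 · p = 0.15178 · 0.135 = 0.02049

0.020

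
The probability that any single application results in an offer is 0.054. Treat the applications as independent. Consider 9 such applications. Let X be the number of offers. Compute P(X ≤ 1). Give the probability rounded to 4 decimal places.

0.9185

X ~ Binomial(9, 0.054); P(X ≤ 1) = Σ C(9,k) p^k (1−p)^(9−k) over k:
  k=0: C(9,0)·0.054^0·0.946^9 = 0.606765
  k=1: C(9,1)·0.054^1·0.946^8 = 0.311720
Total = 0.918485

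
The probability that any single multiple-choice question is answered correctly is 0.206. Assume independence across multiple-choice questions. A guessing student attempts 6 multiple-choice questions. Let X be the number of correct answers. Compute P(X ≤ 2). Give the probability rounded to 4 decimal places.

0.8936

X ~ Binomial(6, 0.206); P(X ≤ 2) = Σ C(6,k) p^k (1−p)^(6−k) over k:
  k=0: C(6,0)·0.206^0·0.794^6 = 0.250567
  k=1: C(6,1)·0.206^1·0.794^5 = 0.390051
  k=2: C(6,2)·0.206^2·0.794^4 = 0.252993
Total = 0.893610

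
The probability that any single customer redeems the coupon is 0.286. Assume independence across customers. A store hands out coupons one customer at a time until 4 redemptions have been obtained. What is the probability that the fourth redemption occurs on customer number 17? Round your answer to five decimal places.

0.04696

Y = trial on which the fourth success occurs; negative binomial, r=4, p=0.286.
P(Y=17) = C(16,3) · p^4 · (1−p)^13
= 560 · 0.0066906 · 0.012534 = 0.0469601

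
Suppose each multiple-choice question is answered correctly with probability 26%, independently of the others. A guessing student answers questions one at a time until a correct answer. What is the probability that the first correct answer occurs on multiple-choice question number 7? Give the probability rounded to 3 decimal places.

0.043

Geometric (trials to first success), p = 0.26.
P(Y = 7) = (1−p)^6 · p = 0.16421 · 0.26 = 0.04269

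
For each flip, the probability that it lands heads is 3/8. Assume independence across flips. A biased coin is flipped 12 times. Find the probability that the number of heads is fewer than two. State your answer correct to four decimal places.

0.0291

X ~ Binomial(12, 0.375); P(X ≤ 1) = Σ C(12,k) p^k (1−p)^(12−k) over k:
  k=0: C(12,0)·0.375^0·0.625^12 = 0.003553
  k=1: C(12,1)·0.375^1·0.625^11 = 0.025580
Total = 0.029132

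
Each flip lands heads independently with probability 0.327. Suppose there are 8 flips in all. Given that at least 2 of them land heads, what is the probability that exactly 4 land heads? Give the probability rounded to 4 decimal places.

0.2067

X ~ Binomial(8, 0.327). Want P(X=4 | X≥2) = P(X=4) / P(X≥2).
P(X=4) = C(8,4)·0.327^4·0.673^4 = 0.164191
P(X≥2) = 1 − 0.042084 − 0.163585 = 0.794331
Ratio = 0.164191 / 0.794331 = 0.206704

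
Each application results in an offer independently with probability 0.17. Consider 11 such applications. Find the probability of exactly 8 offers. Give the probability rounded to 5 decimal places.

X ~ Binomial(n=11, p=0.17).
P(X=8) = C(11,8) · p^8 · (1−p)^3
= 165 · 6.9758e-07 · 0.57179 = 0.0000658

0.00007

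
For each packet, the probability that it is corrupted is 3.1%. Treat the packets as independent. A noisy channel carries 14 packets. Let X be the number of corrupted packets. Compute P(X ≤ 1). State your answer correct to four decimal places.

X ~ Binomial(14, 0.031); P(X ≤ 1) = Σ C(14,k) p^k (1−p)^(14−k) over k:
  k=0: C(14,0)·0.031^0·0.969^14 = 0.643477
  k=1: C(14,1)·0.031^1·0.969^13 = 0.288203
Total = 0.931680

0.9317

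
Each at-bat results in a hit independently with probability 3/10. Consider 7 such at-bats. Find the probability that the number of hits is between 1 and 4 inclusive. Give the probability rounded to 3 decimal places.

0.889

X ~ Binomial(7, 0.30); P(1 ≤ X ≤ 4) = Σ C(7,k) p^k (1−p)^(7−k) over k:
  k=1: C(7,1)·0.30^1·0.70^6 = 0.24706
  k=2: C(7,2)·0.30^2·0.70^5 = 0.31765
  k=3: C(7,3)·0.30^3·0.70^4 = 0.22689
  k=4: C(7,4)·0.30^4·0.70^3 = 0.09724
Total = 0.88885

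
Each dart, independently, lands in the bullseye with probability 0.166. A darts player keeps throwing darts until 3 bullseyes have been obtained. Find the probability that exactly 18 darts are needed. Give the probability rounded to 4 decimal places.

Y = trial on which the third success occurs; negative binomial, r=3, p=0.166.
P(Y=18) = C(17,2) · p^3 · (1−p)^15
= 136 · 0.0045743 · 0.065689 = 0.040865

0.0409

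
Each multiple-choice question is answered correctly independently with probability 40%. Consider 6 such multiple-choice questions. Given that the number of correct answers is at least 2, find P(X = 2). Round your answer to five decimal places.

X ~ Binomial(6, 0.40). Want P(X=2 | X≥2) = P(X=2) / P(X≥2).
P(X=2) = C(6,2)·0.40^2·0.60^4 = 0.3110400
P(X≥2) = 1 − 0.0466560 − 0.1866240 = 0.7667200
Ratio = 0.3110400 / 0.7667200 = 0.4056761

0.40568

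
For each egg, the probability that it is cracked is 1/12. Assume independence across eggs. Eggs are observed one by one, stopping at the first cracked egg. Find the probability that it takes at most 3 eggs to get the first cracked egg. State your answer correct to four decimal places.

Y = number of eggs to the first success; geometric, p = 0.083333.
P(Y ≤ 3) = 1 − (1−p)^3 = 1 − 0.770255 = 0.229745

0.2297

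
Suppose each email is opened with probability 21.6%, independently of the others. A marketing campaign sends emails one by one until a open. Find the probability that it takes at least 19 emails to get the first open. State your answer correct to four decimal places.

Y = number of emails to the first success; geometric, p = 0.216.
P(Y > 18) = P(first 18 all fail) = (1−p)^18 = 0.012522

0.0125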